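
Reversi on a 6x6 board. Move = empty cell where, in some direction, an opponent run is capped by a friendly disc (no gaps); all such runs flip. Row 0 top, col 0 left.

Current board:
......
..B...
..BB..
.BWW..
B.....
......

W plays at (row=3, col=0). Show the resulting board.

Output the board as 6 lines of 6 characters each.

Place W at (3,0); scan 8 dirs for brackets.
Dir NW: edge -> no flip
Dir N: first cell '.' (not opp) -> no flip
Dir NE: first cell '.' (not opp) -> no flip
Dir W: edge -> no flip
Dir E: opp run (3,1) capped by W -> flip
Dir SW: edge -> no flip
Dir S: opp run (4,0), next='.' -> no flip
Dir SE: first cell '.' (not opp) -> no flip
All flips: (3,1)

Answer: ......
..B...
..BB..
WWWW..
B.....
......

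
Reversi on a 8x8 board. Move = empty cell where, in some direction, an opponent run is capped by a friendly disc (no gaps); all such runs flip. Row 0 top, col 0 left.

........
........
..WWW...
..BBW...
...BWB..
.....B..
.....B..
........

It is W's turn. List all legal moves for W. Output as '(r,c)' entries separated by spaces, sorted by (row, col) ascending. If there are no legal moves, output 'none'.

(2,1): no bracket -> illegal
(3,1): flips 2 -> legal
(3,5): no bracket -> illegal
(3,6): no bracket -> illegal
(4,1): flips 1 -> legal
(4,2): flips 3 -> legal
(4,6): flips 1 -> legal
(5,2): flips 1 -> legal
(5,3): flips 2 -> legal
(5,4): no bracket -> illegal
(5,6): flips 1 -> legal
(6,4): no bracket -> illegal
(6,6): flips 1 -> legal
(7,4): no bracket -> illegal
(7,5): no bracket -> illegal
(7,6): no bracket -> illegal

Answer: (3,1) (4,1) (4,2) (4,6) (5,2) (5,3) (5,6) (6,6)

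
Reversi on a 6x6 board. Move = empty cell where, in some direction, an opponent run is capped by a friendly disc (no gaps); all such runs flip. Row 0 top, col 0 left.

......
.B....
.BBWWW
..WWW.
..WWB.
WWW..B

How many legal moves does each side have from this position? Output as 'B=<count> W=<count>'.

Answer: B=3 W=6

Derivation:
-- B to move --
(1,2): no bracket -> illegal
(1,3): no bracket -> illegal
(1,4): flips 2 -> legal
(1,5): no bracket -> illegal
(3,1): no bracket -> illegal
(3,5): no bracket -> illegal
(4,0): no bracket -> illegal
(4,1): flips 2 -> legal
(4,5): no bracket -> illegal
(5,3): no bracket -> illegal
(5,4): flips 2 -> legal
B mobility = 3
-- W to move --
(0,0): flips 2 -> legal
(0,1): no bracket -> illegal
(0,2): no bracket -> illegal
(1,0): flips 1 -> legal
(1,2): flips 1 -> legal
(1,3): no bracket -> illegal
(2,0): flips 2 -> legal
(3,0): no bracket -> illegal
(3,1): no bracket -> illegal
(3,5): no bracket -> illegal
(4,5): flips 1 -> legal
(5,3): no bracket -> illegal
(5,4): flips 1 -> legal
W mobility = 6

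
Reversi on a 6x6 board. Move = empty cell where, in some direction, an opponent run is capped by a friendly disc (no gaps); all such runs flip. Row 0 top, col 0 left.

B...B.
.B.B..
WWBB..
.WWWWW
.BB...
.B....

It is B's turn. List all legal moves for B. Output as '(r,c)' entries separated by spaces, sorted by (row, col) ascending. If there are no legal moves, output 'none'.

Answer: (2,4) (4,0) (4,3) (4,4) (4,5)

Derivation:
(1,0): no bracket -> illegal
(1,2): no bracket -> illegal
(2,4): flips 1 -> legal
(2,5): no bracket -> illegal
(3,0): no bracket -> illegal
(4,0): flips 1 -> legal
(4,3): flips 1 -> legal
(4,4): flips 1 -> legal
(4,5): flips 1 -> legal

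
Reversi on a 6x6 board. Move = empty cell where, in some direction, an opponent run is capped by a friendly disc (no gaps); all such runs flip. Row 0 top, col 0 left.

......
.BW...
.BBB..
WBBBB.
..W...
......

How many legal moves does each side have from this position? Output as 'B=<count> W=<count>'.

-- B to move --
(0,1): flips 1 -> legal
(0,2): flips 1 -> legal
(0,3): flips 1 -> legal
(1,3): flips 1 -> legal
(2,0): no bracket -> illegal
(4,0): no bracket -> illegal
(4,1): no bracket -> illegal
(4,3): no bracket -> illegal
(5,1): flips 1 -> legal
(5,2): flips 1 -> legal
(5,3): flips 1 -> legal
B mobility = 7
-- W to move --
(0,0): no bracket -> illegal
(0,1): no bracket -> illegal
(0,2): no bracket -> illegal
(1,0): flips 1 -> legal
(1,3): no bracket -> illegal
(1,4): no bracket -> illegal
(2,0): flips 1 -> legal
(2,4): flips 1 -> legal
(2,5): no bracket -> illegal
(3,5): flips 4 -> legal
(4,0): no bracket -> illegal
(4,1): no bracket -> illegal
(4,3): no bracket -> illegal
(4,4): no bracket -> illegal
(4,5): flips 2 -> legal
W mobility = 5

Answer: B=7 W=5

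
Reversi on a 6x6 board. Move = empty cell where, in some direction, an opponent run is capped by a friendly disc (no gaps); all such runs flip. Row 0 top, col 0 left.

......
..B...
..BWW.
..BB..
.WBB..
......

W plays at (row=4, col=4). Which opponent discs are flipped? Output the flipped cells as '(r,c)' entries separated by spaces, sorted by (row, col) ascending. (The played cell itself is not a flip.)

Answer: (4,2) (4,3)

Derivation:
Dir NW: opp run (3,3) (2,2), next='.' -> no flip
Dir N: first cell '.' (not opp) -> no flip
Dir NE: first cell '.' (not opp) -> no flip
Dir W: opp run (4,3) (4,2) capped by W -> flip
Dir E: first cell '.' (not opp) -> no flip
Dir SW: first cell '.' (not opp) -> no flip
Dir S: first cell '.' (not opp) -> no flip
Dir SE: first cell '.' (not opp) -> no flip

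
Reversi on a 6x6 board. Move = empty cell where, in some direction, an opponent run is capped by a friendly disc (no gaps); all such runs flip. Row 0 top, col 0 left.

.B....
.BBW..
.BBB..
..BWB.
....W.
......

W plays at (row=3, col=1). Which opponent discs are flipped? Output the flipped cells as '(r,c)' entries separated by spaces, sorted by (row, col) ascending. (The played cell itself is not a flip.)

Answer: (2,2) (3,2)

Derivation:
Dir NW: first cell '.' (not opp) -> no flip
Dir N: opp run (2,1) (1,1) (0,1), next=edge -> no flip
Dir NE: opp run (2,2) capped by W -> flip
Dir W: first cell '.' (not opp) -> no flip
Dir E: opp run (3,2) capped by W -> flip
Dir SW: first cell '.' (not opp) -> no flip
Dir S: first cell '.' (not opp) -> no flip
Dir SE: first cell '.' (not opp) -> no flip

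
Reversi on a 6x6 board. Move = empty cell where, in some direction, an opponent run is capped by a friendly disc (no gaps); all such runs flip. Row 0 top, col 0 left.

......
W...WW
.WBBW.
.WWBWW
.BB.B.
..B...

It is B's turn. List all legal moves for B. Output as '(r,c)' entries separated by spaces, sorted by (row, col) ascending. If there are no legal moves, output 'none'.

Answer: (0,4) (0,5) (1,1) (2,0) (2,5) (3,0) (4,0) (4,5)

Derivation:
(0,0): no bracket -> illegal
(0,1): no bracket -> illegal
(0,3): no bracket -> illegal
(0,4): flips 3 -> legal
(0,5): flips 1 -> legal
(1,1): flips 2 -> legal
(1,2): no bracket -> illegal
(1,3): no bracket -> illegal
(2,0): flips 2 -> legal
(2,5): flips 1 -> legal
(3,0): flips 2 -> legal
(4,0): flips 1 -> legal
(4,3): no bracket -> illegal
(4,5): flips 1 -> legal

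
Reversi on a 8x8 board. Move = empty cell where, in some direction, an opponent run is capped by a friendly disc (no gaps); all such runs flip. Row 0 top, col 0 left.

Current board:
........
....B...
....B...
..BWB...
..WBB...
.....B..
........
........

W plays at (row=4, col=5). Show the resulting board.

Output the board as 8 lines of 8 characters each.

Answer: ........
....B...
....B...
..BWB...
..WWWW..
.....B..
........
........

Derivation:
Place W at (4,5); scan 8 dirs for brackets.
Dir NW: opp run (3,4), next='.' -> no flip
Dir N: first cell '.' (not opp) -> no flip
Dir NE: first cell '.' (not opp) -> no flip
Dir W: opp run (4,4) (4,3) capped by W -> flip
Dir E: first cell '.' (not opp) -> no flip
Dir SW: first cell '.' (not opp) -> no flip
Dir S: opp run (5,5), next='.' -> no flip
Dir SE: first cell '.' (not opp) -> no flip
All flips: (4,3) (4,4)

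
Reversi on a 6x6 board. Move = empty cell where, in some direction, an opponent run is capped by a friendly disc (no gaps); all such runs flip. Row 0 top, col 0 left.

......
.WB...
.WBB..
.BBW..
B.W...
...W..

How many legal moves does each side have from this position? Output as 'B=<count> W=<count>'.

-- B to move --
(0,0): flips 1 -> legal
(0,1): flips 2 -> legal
(0,2): no bracket -> illegal
(1,0): flips 2 -> legal
(2,0): flips 1 -> legal
(2,4): no bracket -> illegal
(3,0): flips 1 -> legal
(3,4): flips 1 -> legal
(4,1): no bracket -> illegal
(4,3): flips 1 -> legal
(4,4): flips 1 -> legal
(5,1): no bracket -> illegal
(5,2): flips 1 -> legal
(5,4): no bracket -> illegal
B mobility = 9
-- W to move --
(0,1): no bracket -> illegal
(0,2): flips 3 -> legal
(0,3): flips 1 -> legal
(1,3): flips 2 -> legal
(1,4): no bracket -> illegal
(2,0): flips 1 -> legal
(2,4): flips 2 -> legal
(3,0): flips 2 -> legal
(3,4): no bracket -> illegal
(4,1): flips 1 -> legal
(4,3): flips 1 -> legal
(5,0): no bracket -> illegal
(5,1): no bracket -> illegal
W mobility = 8

Answer: B=9 W=8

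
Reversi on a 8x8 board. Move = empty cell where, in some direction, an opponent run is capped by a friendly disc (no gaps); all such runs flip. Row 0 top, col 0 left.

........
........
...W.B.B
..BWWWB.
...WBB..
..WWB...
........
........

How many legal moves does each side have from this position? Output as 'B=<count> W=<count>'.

Answer: B=9 W=11

Derivation:
-- B to move --
(1,2): flips 2 -> legal
(1,3): no bracket -> illegal
(1,4): flips 1 -> legal
(2,2): flips 1 -> legal
(2,4): flips 1 -> legal
(2,6): flips 1 -> legal
(4,1): no bracket -> illegal
(4,2): flips 1 -> legal
(4,6): no bracket -> illegal
(5,1): flips 2 -> legal
(6,1): flips 3 -> legal
(6,2): flips 1 -> legal
(6,3): no bracket -> illegal
(6,4): no bracket -> illegal
B mobility = 9
-- W to move --
(1,4): no bracket -> illegal
(1,5): flips 1 -> legal
(1,6): flips 1 -> legal
(1,7): no bracket -> illegal
(2,1): flips 1 -> legal
(2,2): no bracket -> illegal
(2,4): no bracket -> illegal
(2,6): no bracket -> illegal
(3,1): flips 1 -> legal
(3,7): flips 1 -> legal
(4,1): flips 1 -> legal
(4,2): no bracket -> illegal
(4,6): flips 2 -> legal
(4,7): no bracket -> illegal
(5,5): flips 3 -> legal
(5,6): flips 1 -> legal
(6,3): no bracket -> illegal
(6,4): flips 2 -> legal
(6,5): flips 1 -> legal
W mobility = 11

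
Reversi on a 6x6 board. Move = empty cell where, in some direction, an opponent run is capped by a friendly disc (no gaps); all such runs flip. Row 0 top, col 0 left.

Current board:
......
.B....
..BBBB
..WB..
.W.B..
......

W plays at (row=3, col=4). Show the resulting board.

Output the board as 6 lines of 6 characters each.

Answer: ......
.B....
..BBBB
..WWW.
.W.B..
......

Derivation:
Place W at (3,4); scan 8 dirs for brackets.
Dir NW: opp run (2,3), next='.' -> no flip
Dir N: opp run (2,4), next='.' -> no flip
Dir NE: opp run (2,5), next=edge -> no flip
Dir W: opp run (3,3) capped by W -> flip
Dir E: first cell '.' (not opp) -> no flip
Dir SW: opp run (4,3), next='.' -> no flip
Dir S: first cell '.' (not opp) -> no flip
Dir SE: first cell '.' (not opp) -> no flip
All flips: (3,3)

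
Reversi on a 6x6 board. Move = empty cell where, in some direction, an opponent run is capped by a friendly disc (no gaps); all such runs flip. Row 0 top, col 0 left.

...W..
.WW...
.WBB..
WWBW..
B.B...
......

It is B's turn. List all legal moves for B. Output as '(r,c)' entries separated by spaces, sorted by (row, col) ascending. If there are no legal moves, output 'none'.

Answer: (0,0) (0,1) (0,2) (1,0) (2,0) (2,4) (3,4) (4,3) (4,4)

Derivation:
(0,0): flips 1 -> legal
(0,1): flips 1 -> legal
(0,2): flips 1 -> legal
(0,4): no bracket -> illegal
(1,0): flips 1 -> legal
(1,3): no bracket -> illegal
(1,4): no bracket -> illegal
(2,0): flips 3 -> legal
(2,4): flips 1 -> legal
(3,4): flips 1 -> legal
(4,1): no bracket -> illegal
(4,3): flips 1 -> legal
(4,4): flips 1 -> legal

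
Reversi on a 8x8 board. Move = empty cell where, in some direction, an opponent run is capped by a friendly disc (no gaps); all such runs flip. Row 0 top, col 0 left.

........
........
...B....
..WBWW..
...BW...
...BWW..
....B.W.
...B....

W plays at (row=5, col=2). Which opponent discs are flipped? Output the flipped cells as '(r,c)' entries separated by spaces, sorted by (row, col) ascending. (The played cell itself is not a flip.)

Dir NW: first cell '.' (not opp) -> no flip
Dir N: first cell '.' (not opp) -> no flip
Dir NE: opp run (4,3) capped by W -> flip
Dir W: first cell '.' (not opp) -> no flip
Dir E: opp run (5,3) capped by W -> flip
Dir SW: first cell '.' (not opp) -> no flip
Dir S: first cell '.' (not opp) -> no flip
Dir SE: first cell '.' (not opp) -> no flip

Answer: (4,3) (5,3)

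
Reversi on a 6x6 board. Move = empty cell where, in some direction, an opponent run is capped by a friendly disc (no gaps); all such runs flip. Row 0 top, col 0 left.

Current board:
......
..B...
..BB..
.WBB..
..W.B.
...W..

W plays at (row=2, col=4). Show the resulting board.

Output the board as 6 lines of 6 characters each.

Answer: ......
..B...
..BBW.
.WBW..
..W.B.
...W..

Derivation:
Place W at (2,4); scan 8 dirs for brackets.
Dir NW: first cell '.' (not opp) -> no flip
Dir N: first cell '.' (not opp) -> no flip
Dir NE: first cell '.' (not opp) -> no flip
Dir W: opp run (2,3) (2,2), next='.' -> no flip
Dir E: first cell '.' (not opp) -> no flip
Dir SW: opp run (3,3) capped by W -> flip
Dir S: first cell '.' (not opp) -> no flip
Dir SE: first cell '.' (not opp) -> no flip
All flips: (3,3)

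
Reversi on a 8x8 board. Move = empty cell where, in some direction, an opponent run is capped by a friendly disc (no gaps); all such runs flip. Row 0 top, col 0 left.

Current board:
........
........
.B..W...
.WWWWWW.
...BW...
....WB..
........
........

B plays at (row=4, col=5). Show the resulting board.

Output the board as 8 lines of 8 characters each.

Place B at (4,5); scan 8 dirs for brackets.
Dir NW: opp run (3,4), next='.' -> no flip
Dir N: opp run (3,5), next='.' -> no flip
Dir NE: opp run (3,6), next='.' -> no flip
Dir W: opp run (4,4) capped by B -> flip
Dir E: first cell '.' (not opp) -> no flip
Dir SW: opp run (5,4), next='.' -> no flip
Dir S: first cell 'B' (not opp) -> no flip
Dir SE: first cell '.' (not opp) -> no flip
All flips: (4,4)

Answer: ........
........
.B..W...
.WWWWWW.
...BBB..
....WB..
........
........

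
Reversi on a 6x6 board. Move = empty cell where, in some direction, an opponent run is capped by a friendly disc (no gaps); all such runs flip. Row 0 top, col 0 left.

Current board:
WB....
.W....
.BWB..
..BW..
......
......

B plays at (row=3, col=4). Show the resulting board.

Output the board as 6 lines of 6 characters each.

Answer: WB....
.W....
.BWB..
..BBB.
......
......

Derivation:
Place B at (3,4); scan 8 dirs for brackets.
Dir NW: first cell 'B' (not opp) -> no flip
Dir N: first cell '.' (not opp) -> no flip
Dir NE: first cell '.' (not opp) -> no flip
Dir W: opp run (3,3) capped by B -> flip
Dir E: first cell '.' (not opp) -> no flip
Dir SW: first cell '.' (not opp) -> no flip
Dir S: first cell '.' (not opp) -> no flip
Dir SE: first cell '.' (not opp) -> no flip
All flips: (3,3)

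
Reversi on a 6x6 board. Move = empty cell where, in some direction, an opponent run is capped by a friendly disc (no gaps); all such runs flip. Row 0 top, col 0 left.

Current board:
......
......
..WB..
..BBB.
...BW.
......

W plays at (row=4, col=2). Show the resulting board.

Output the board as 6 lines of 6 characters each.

Answer: ......
......
..WB..
..WBB.
..WWW.
......

Derivation:
Place W at (4,2); scan 8 dirs for brackets.
Dir NW: first cell '.' (not opp) -> no flip
Dir N: opp run (3,2) capped by W -> flip
Dir NE: opp run (3,3), next='.' -> no flip
Dir W: first cell '.' (not opp) -> no flip
Dir E: opp run (4,3) capped by W -> flip
Dir SW: first cell '.' (not opp) -> no flip
Dir S: first cell '.' (not opp) -> no flip
Dir SE: first cell '.' (not opp) -> no flip
All flips: (3,2) (4,3)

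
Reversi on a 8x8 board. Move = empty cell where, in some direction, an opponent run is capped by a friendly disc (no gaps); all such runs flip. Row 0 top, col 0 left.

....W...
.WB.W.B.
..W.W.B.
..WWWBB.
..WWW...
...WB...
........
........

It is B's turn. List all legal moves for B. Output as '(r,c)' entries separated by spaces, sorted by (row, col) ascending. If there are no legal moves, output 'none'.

Answer: (1,0) (1,3) (2,1) (3,1) (5,2) (6,2)

Derivation:
(0,0): no bracket -> illegal
(0,1): no bracket -> illegal
(0,2): no bracket -> illegal
(0,3): no bracket -> illegal
(0,5): no bracket -> illegal
(1,0): flips 1 -> legal
(1,3): flips 1 -> legal
(1,5): no bracket -> illegal
(2,0): no bracket -> illegal
(2,1): flips 2 -> legal
(2,3): no bracket -> illegal
(2,5): no bracket -> illegal
(3,1): flips 3 -> legal
(4,1): no bracket -> illegal
(4,5): no bracket -> illegal
(5,1): no bracket -> illegal
(5,2): flips 4 -> legal
(5,5): no bracket -> illegal
(6,2): flips 2 -> legal
(6,3): no bracket -> illegal
(6,4): no bracket -> illegal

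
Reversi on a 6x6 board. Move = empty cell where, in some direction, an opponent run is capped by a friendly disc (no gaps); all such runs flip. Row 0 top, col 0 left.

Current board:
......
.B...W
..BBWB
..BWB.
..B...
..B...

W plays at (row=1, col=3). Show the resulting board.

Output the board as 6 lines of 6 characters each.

Place W at (1,3); scan 8 dirs for brackets.
Dir NW: first cell '.' (not opp) -> no flip
Dir N: first cell '.' (not opp) -> no flip
Dir NE: first cell '.' (not opp) -> no flip
Dir W: first cell '.' (not opp) -> no flip
Dir E: first cell '.' (not opp) -> no flip
Dir SW: opp run (2,2), next='.' -> no flip
Dir S: opp run (2,3) capped by W -> flip
Dir SE: first cell 'W' (not opp) -> no flip
All flips: (2,3)

Answer: ......
.B.W.W
..BWWB
..BWB.
..B...
..B...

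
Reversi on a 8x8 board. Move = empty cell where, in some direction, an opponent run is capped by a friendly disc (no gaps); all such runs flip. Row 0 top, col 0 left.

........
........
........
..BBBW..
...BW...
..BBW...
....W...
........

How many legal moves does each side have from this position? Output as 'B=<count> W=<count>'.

Answer: B=7 W=7

Derivation:
-- B to move --
(2,4): no bracket -> illegal
(2,5): no bracket -> illegal
(2,6): flips 2 -> legal
(3,6): flips 1 -> legal
(4,5): flips 1 -> legal
(4,6): no bracket -> illegal
(5,5): flips 2 -> legal
(6,3): no bracket -> illegal
(6,5): flips 1 -> legal
(7,3): no bracket -> illegal
(7,4): flips 3 -> legal
(7,5): flips 1 -> legal
B mobility = 7
-- W to move --
(2,1): flips 2 -> legal
(2,2): flips 1 -> legal
(2,3): no bracket -> illegal
(2,4): flips 1 -> legal
(2,5): no bracket -> illegal
(3,1): flips 3 -> legal
(4,1): no bracket -> illegal
(4,2): flips 2 -> legal
(4,5): no bracket -> illegal
(5,1): flips 2 -> legal
(6,1): no bracket -> illegal
(6,2): flips 1 -> legal
(6,3): no bracket -> illegal
W mobility = 7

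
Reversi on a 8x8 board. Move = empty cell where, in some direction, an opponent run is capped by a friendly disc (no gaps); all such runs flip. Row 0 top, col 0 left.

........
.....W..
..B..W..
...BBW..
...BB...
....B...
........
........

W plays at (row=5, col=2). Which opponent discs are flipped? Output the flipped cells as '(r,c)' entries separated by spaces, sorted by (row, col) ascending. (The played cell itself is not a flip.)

Dir NW: first cell '.' (not opp) -> no flip
Dir N: first cell '.' (not opp) -> no flip
Dir NE: opp run (4,3) (3,4) capped by W -> flip
Dir W: first cell '.' (not opp) -> no flip
Dir E: first cell '.' (not opp) -> no flip
Dir SW: first cell '.' (not opp) -> no flip
Dir S: first cell '.' (not opp) -> no flip
Dir SE: first cell '.' (not opp) -> no flip

Answer: (3,4) (4,3)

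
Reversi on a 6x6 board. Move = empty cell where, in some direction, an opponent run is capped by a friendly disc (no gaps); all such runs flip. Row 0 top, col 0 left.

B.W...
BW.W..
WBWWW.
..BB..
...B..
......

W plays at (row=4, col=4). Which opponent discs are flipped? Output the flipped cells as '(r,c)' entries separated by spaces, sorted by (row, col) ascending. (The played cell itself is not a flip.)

Answer: (3,3)

Derivation:
Dir NW: opp run (3,3) capped by W -> flip
Dir N: first cell '.' (not opp) -> no flip
Dir NE: first cell '.' (not opp) -> no flip
Dir W: opp run (4,3), next='.' -> no flip
Dir E: first cell '.' (not opp) -> no flip
Dir SW: first cell '.' (not opp) -> no flip
Dir S: first cell '.' (not opp) -> no flip
Dir SE: first cell '.' (not opp) -> no flip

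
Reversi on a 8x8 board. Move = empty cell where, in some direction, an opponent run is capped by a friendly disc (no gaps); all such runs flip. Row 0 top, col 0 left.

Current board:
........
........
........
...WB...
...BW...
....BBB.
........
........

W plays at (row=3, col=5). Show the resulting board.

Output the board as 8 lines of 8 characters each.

Answer: ........
........
........
...WWW..
...BW...
....BBB.
........
........

Derivation:
Place W at (3,5); scan 8 dirs for brackets.
Dir NW: first cell '.' (not opp) -> no flip
Dir N: first cell '.' (not opp) -> no flip
Dir NE: first cell '.' (not opp) -> no flip
Dir W: opp run (3,4) capped by W -> flip
Dir E: first cell '.' (not opp) -> no flip
Dir SW: first cell 'W' (not opp) -> no flip
Dir S: first cell '.' (not opp) -> no flip
Dir SE: first cell '.' (not opp) -> no flip
All flips: (3,4)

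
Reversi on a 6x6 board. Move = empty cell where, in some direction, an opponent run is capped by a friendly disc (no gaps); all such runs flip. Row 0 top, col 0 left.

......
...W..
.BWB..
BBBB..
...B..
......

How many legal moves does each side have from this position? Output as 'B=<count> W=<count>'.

Answer: B=4 W=6

Derivation:
-- B to move --
(0,2): no bracket -> illegal
(0,3): flips 1 -> legal
(0,4): flips 2 -> legal
(1,1): flips 1 -> legal
(1,2): flips 1 -> legal
(1,4): no bracket -> illegal
(2,4): no bracket -> illegal
B mobility = 4
-- W to move --
(1,0): no bracket -> illegal
(1,1): no bracket -> illegal
(1,2): no bracket -> illegal
(1,4): no bracket -> illegal
(2,0): flips 1 -> legal
(2,4): flips 1 -> legal
(3,4): no bracket -> illegal
(4,0): flips 1 -> legal
(4,1): no bracket -> illegal
(4,2): flips 1 -> legal
(4,4): flips 1 -> legal
(5,2): no bracket -> illegal
(5,3): flips 3 -> legal
(5,4): no bracket -> illegal
W mobility = 6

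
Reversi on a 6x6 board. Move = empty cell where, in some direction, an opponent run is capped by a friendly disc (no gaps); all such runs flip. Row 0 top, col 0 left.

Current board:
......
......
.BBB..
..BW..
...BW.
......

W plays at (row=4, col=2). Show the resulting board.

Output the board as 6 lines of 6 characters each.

Place W at (4,2); scan 8 dirs for brackets.
Dir NW: first cell '.' (not opp) -> no flip
Dir N: opp run (3,2) (2,2), next='.' -> no flip
Dir NE: first cell 'W' (not opp) -> no flip
Dir W: first cell '.' (not opp) -> no flip
Dir E: opp run (4,3) capped by W -> flip
Dir SW: first cell '.' (not opp) -> no flip
Dir S: first cell '.' (not opp) -> no flip
Dir SE: first cell '.' (not opp) -> no flip
All flips: (4,3)

Answer: ......
......
.BBB..
..BW..
..WWW.
......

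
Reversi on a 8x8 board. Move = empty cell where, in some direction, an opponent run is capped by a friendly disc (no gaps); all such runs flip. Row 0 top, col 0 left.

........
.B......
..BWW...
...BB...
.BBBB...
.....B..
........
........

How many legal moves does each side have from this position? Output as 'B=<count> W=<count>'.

-- B to move --
(1,2): flips 1 -> legal
(1,3): flips 1 -> legal
(1,4): flips 1 -> legal
(1,5): flips 1 -> legal
(2,5): flips 2 -> legal
(3,2): no bracket -> illegal
(3,5): no bracket -> illegal
B mobility = 5
-- W to move --
(0,0): no bracket -> illegal
(0,1): no bracket -> illegal
(0,2): no bracket -> illegal
(1,0): no bracket -> illegal
(1,2): no bracket -> illegal
(1,3): no bracket -> illegal
(2,0): no bracket -> illegal
(2,1): flips 1 -> legal
(2,5): no bracket -> illegal
(3,0): no bracket -> illegal
(3,1): no bracket -> illegal
(3,2): no bracket -> illegal
(3,5): no bracket -> illegal
(4,0): no bracket -> illegal
(4,5): flips 1 -> legal
(4,6): no bracket -> illegal
(5,0): no bracket -> illegal
(5,1): flips 2 -> legal
(5,2): no bracket -> illegal
(5,3): flips 2 -> legal
(5,4): flips 2 -> legal
(5,6): no bracket -> illegal
(6,4): no bracket -> illegal
(6,5): no bracket -> illegal
(6,6): no bracket -> illegal
W mobility = 5

Answer: B=5 W=5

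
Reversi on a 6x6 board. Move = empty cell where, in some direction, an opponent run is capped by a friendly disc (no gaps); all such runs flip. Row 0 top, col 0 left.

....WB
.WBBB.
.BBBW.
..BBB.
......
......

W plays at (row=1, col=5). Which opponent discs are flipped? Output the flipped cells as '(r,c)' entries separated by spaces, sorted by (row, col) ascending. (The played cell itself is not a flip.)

Dir NW: first cell 'W' (not opp) -> no flip
Dir N: opp run (0,5), next=edge -> no flip
Dir NE: edge -> no flip
Dir W: opp run (1,4) (1,3) (1,2) capped by W -> flip
Dir E: edge -> no flip
Dir SW: first cell 'W' (not opp) -> no flip
Dir S: first cell '.' (not opp) -> no flip
Dir SE: edge -> no flip

Answer: (1,2) (1,3) (1,4)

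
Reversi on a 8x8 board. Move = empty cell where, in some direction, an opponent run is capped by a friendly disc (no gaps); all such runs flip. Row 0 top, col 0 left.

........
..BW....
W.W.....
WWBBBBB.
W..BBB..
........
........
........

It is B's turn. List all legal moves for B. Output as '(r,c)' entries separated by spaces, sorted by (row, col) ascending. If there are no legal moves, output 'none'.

Answer: (1,1) (1,4)

Derivation:
(0,2): no bracket -> illegal
(0,3): no bracket -> illegal
(0,4): no bracket -> illegal
(1,0): no bracket -> illegal
(1,1): flips 1 -> legal
(1,4): flips 1 -> legal
(2,1): no bracket -> illegal
(2,3): no bracket -> illegal
(2,4): no bracket -> illegal
(4,1): no bracket -> illegal
(4,2): no bracket -> illegal
(5,0): no bracket -> illegal
(5,1): no bracket -> illegal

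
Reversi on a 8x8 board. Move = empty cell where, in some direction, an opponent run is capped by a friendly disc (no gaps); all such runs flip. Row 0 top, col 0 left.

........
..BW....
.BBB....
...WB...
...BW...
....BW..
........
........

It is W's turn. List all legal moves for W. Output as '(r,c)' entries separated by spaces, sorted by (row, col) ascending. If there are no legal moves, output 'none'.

(0,1): no bracket -> illegal
(0,2): no bracket -> illegal
(0,3): no bracket -> illegal
(1,0): no bracket -> illegal
(1,1): flips 2 -> legal
(1,4): no bracket -> illegal
(2,0): no bracket -> illegal
(2,4): flips 1 -> legal
(2,5): no bracket -> illegal
(3,0): no bracket -> illegal
(3,1): flips 1 -> legal
(3,2): no bracket -> illegal
(3,5): flips 1 -> legal
(4,2): flips 1 -> legal
(4,5): no bracket -> illegal
(5,2): no bracket -> illegal
(5,3): flips 2 -> legal
(6,3): no bracket -> illegal
(6,4): flips 1 -> legal
(6,5): no bracket -> illegal

Answer: (1,1) (2,4) (3,1) (3,5) (4,2) (5,3) (6,4)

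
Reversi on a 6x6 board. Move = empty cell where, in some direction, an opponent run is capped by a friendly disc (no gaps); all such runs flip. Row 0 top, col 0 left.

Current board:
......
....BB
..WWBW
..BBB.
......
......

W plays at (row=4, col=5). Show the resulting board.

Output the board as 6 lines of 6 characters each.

Answer: ......
....BB
..WWBW
..BBW.
.....W
......

Derivation:
Place W at (4,5); scan 8 dirs for brackets.
Dir NW: opp run (3,4) capped by W -> flip
Dir N: first cell '.' (not opp) -> no flip
Dir NE: edge -> no flip
Dir W: first cell '.' (not opp) -> no flip
Dir E: edge -> no flip
Dir SW: first cell '.' (not opp) -> no flip
Dir S: first cell '.' (not opp) -> no flip
Dir SE: edge -> no flip
All flips: (3,4)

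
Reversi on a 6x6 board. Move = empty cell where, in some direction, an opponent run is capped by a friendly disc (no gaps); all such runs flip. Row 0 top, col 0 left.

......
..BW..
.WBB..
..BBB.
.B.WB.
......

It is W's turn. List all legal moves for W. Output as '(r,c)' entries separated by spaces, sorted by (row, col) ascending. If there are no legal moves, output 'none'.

Answer: (0,3) (1,1) (2,4) (2,5) (3,1) (4,5)

Derivation:
(0,1): no bracket -> illegal
(0,2): no bracket -> illegal
(0,3): flips 1 -> legal
(1,1): flips 1 -> legal
(1,4): no bracket -> illegal
(2,4): flips 2 -> legal
(2,5): flips 1 -> legal
(3,0): no bracket -> illegal
(3,1): flips 1 -> legal
(3,5): no bracket -> illegal
(4,0): no bracket -> illegal
(4,2): no bracket -> illegal
(4,5): flips 1 -> legal
(5,0): no bracket -> illegal
(5,1): no bracket -> illegal
(5,2): no bracket -> illegal
(5,3): no bracket -> illegal
(5,4): no bracket -> illegal
(5,5): no bracket -> illegal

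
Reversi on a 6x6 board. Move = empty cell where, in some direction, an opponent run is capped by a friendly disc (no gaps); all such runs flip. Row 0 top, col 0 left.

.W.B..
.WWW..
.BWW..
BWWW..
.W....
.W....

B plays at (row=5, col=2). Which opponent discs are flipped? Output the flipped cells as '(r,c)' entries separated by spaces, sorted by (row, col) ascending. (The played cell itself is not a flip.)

Dir NW: opp run (4,1) capped by B -> flip
Dir N: first cell '.' (not opp) -> no flip
Dir NE: first cell '.' (not opp) -> no flip
Dir W: opp run (5,1), next='.' -> no flip
Dir E: first cell '.' (not opp) -> no flip
Dir SW: edge -> no flip
Dir S: edge -> no flip
Dir SE: edge -> no flip

Answer: (4,1)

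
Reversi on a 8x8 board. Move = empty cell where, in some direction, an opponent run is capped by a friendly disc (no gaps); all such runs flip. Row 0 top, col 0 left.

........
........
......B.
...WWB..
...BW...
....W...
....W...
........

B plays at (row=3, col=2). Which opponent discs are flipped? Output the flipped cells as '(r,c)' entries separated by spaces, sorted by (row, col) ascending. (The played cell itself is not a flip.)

Answer: (3,3) (3,4)

Derivation:
Dir NW: first cell '.' (not opp) -> no flip
Dir N: first cell '.' (not opp) -> no flip
Dir NE: first cell '.' (not opp) -> no flip
Dir W: first cell '.' (not opp) -> no flip
Dir E: opp run (3,3) (3,4) capped by B -> flip
Dir SW: first cell '.' (not opp) -> no flip
Dir S: first cell '.' (not opp) -> no flip
Dir SE: first cell 'B' (not opp) -> no flip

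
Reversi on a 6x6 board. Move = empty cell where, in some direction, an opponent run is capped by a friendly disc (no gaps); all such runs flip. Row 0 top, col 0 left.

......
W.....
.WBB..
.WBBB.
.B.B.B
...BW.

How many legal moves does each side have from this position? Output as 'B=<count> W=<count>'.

-- B to move --
(0,0): no bracket -> illegal
(0,1): no bracket -> illegal
(1,1): flips 2 -> legal
(1,2): no bracket -> illegal
(2,0): flips 1 -> legal
(3,0): flips 1 -> legal
(4,0): flips 1 -> legal
(4,2): no bracket -> illegal
(4,4): no bracket -> illegal
(5,5): flips 1 -> legal
B mobility = 5
-- W to move --
(1,1): no bracket -> illegal
(1,2): no bracket -> illegal
(1,3): flips 1 -> legal
(1,4): no bracket -> illegal
(2,4): flips 2 -> legal
(2,5): no bracket -> illegal
(3,0): no bracket -> illegal
(3,5): flips 3 -> legal
(4,0): no bracket -> illegal
(4,2): no bracket -> illegal
(4,4): no bracket -> illegal
(5,0): no bracket -> illegal
(5,1): flips 1 -> legal
(5,2): flips 1 -> legal
(5,5): no bracket -> illegal
W mobility = 5

Answer: B=5 W=5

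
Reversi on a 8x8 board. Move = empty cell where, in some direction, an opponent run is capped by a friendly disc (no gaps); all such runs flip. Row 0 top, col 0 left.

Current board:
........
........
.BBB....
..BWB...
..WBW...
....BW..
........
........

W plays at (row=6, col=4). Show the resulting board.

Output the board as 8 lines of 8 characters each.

Answer: ........
........
.BBB....
..BWB...
..WBW...
....WW..
....W...
........

Derivation:
Place W at (6,4); scan 8 dirs for brackets.
Dir NW: first cell '.' (not opp) -> no flip
Dir N: opp run (5,4) capped by W -> flip
Dir NE: first cell 'W' (not opp) -> no flip
Dir W: first cell '.' (not opp) -> no flip
Dir E: first cell '.' (not opp) -> no flip
Dir SW: first cell '.' (not opp) -> no flip
Dir S: first cell '.' (not opp) -> no flip
Dir SE: first cell '.' (not opp) -> no flip
All flips: (5,4)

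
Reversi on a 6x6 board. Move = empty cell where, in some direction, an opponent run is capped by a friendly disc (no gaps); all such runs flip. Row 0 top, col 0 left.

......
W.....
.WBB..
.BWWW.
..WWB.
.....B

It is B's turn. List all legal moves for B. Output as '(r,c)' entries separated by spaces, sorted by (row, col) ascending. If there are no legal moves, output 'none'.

Answer: (1,1) (2,0) (2,4) (3,5) (4,1) (4,5) (5,2) (5,3)

Derivation:
(0,0): no bracket -> illegal
(0,1): no bracket -> illegal
(1,1): flips 1 -> legal
(1,2): no bracket -> illegal
(2,0): flips 1 -> legal
(2,4): flips 1 -> legal
(2,5): no bracket -> illegal
(3,0): no bracket -> illegal
(3,5): flips 3 -> legal
(4,1): flips 3 -> legal
(4,5): flips 1 -> legal
(5,1): no bracket -> illegal
(5,2): flips 2 -> legal
(5,3): flips 3 -> legal
(5,4): no bracket -> illegal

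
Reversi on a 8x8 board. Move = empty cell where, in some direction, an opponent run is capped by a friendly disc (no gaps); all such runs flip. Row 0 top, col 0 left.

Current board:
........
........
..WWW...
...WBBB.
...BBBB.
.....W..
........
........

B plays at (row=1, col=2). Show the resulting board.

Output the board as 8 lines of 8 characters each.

Answer: ........
..B.....
..WBW...
...WBBB.
...BBBB.
.....W..
........
........

Derivation:
Place B at (1,2); scan 8 dirs for brackets.
Dir NW: first cell '.' (not opp) -> no flip
Dir N: first cell '.' (not opp) -> no flip
Dir NE: first cell '.' (not opp) -> no flip
Dir W: first cell '.' (not opp) -> no flip
Dir E: first cell '.' (not opp) -> no flip
Dir SW: first cell '.' (not opp) -> no flip
Dir S: opp run (2,2), next='.' -> no flip
Dir SE: opp run (2,3) capped by B -> flip
All flips: (2,3)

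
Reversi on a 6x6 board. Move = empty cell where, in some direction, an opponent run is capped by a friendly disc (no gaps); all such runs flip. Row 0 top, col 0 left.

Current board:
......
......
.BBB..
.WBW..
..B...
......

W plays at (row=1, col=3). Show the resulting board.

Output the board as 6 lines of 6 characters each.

Answer: ......
...W..
.BWW..
.WBW..
..B...
......

Derivation:
Place W at (1,3); scan 8 dirs for brackets.
Dir NW: first cell '.' (not opp) -> no flip
Dir N: first cell '.' (not opp) -> no flip
Dir NE: first cell '.' (not opp) -> no flip
Dir W: first cell '.' (not opp) -> no flip
Dir E: first cell '.' (not opp) -> no flip
Dir SW: opp run (2,2) capped by W -> flip
Dir S: opp run (2,3) capped by W -> flip
Dir SE: first cell '.' (not opp) -> no flip
All flips: (2,2) (2,3)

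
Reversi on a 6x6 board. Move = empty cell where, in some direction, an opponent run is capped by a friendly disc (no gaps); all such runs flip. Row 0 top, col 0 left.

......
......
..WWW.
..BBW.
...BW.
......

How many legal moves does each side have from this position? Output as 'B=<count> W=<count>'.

-- B to move --
(1,1): flips 1 -> legal
(1,2): flips 1 -> legal
(1,3): flips 1 -> legal
(1,4): flips 1 -> legal
(1,5): flips 1 -> legal
(2,1): no bracket -> illegal
(2,5): flips 1 -> legal
(3,1): no bracket -> illegal
(3,5): flips 1 -> legal
(4,5): flips 1 -> legal
(5,3): no bracket -> illegal
(5,4): no bracket -> illegal
(5,5): flips 1 -> legal
B mobility = 9
-- W to move --
(2,1): no bracket -> illegal
(3,1): flips 2 -> legal
(4,1): flips 1 -> legal
(4,2): flips 3 -> legal
(5,2): flips 1 -> legal
(5,3): flips 2 -> legal
(5,4): no bracket -> illegal
W mobility = 5

Answer: B=9 W=5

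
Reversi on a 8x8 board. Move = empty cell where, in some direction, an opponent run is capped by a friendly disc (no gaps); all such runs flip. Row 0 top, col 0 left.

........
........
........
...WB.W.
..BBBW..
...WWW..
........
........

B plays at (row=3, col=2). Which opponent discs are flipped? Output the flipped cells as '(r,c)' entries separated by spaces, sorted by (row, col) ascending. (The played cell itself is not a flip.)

Answer: (3,3)

Derivation:
Dir NW: first cell '.' (not opp) -> no flip
Dir N: first cell '.' (not opp) -> no flip
Dir NE: first cell '.' (not opp) -> no flip
Dir W: first cell '.' (not opp) -> no flip
Dir E: opp run (3,3) capped by B -> flip
Dir SW: first cell '.' (not opp) -> no flip
Dir S: first cell 'B' (not opp) -> no flip
Dir SE: first cell 'B' (not opp) -> no flip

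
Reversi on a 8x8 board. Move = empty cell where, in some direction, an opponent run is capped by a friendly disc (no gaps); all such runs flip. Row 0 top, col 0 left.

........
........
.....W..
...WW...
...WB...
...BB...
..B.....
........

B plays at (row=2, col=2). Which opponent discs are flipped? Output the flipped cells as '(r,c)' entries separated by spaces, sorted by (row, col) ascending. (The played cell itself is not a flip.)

Answer: (3,3)

Derivation:
Dir NW: first cell '.' (not opp) -> no flip
Dir N: first cell '.' (not opp) -> no flip
Dir NE: first cell '.' (not opp) -> no flip
Dir W: first cell '.' (not opp) -> no flip
Dir E: first cell '.' (not opp) -> no flip
Dir SW: first cell '.' (not opp) -> no flip
Dir S: first cell '.' (not opp) -> no flip
Dir SE: opp run (3,3) capped by B -> flip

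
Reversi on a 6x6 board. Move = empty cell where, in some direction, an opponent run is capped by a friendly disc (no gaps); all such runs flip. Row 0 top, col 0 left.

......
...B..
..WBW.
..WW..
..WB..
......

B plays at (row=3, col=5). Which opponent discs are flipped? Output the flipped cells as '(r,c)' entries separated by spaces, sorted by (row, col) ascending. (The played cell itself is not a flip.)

Dir NW: opp run (2,4) capped by B -> flip
Dir N: first cell '.' (not opp) -> no flip
Dir NE: edge -> no flip
Dir W: first cell '.' (not opp) -> no flip
Dir E: edge -> no flip
Dir SW: first cell '.' (not opp) -> no flip
Dir S: first cell '.' (not opp) -> no flip
Dir SE: edge -> no flip

Answer: (2,4)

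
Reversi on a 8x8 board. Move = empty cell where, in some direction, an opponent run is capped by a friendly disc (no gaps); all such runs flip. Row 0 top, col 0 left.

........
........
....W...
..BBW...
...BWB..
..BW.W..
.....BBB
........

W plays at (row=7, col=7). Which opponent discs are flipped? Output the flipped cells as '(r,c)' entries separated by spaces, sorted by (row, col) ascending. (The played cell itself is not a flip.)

Dir NW: opp run (6,6) capped by W -> flip
Dir N: opp run (6,7), next='.' -> no flip
Dir NE: edge -> no flip
Dir W: first cell '.' (not opp) -> no flip
Dir E: edge -> no flip
Dir SW: edge -> no flip
Dir S: edge -> no flip
Dir SE: edge -> no flip

Answer: (6,6)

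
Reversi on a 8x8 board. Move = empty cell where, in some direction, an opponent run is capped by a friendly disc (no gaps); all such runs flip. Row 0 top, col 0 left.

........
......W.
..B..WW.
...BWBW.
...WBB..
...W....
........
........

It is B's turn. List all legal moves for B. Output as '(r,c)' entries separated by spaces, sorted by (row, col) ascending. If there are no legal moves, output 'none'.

Answer: (1,5) (1,7) (2,3) (2,4) (2,7) (3,7) (4,2) (6,2) (6,3)

Derivation:
(0,5): no bracket -> illegal
(0,6): no bracket -> illegal
(0,7): no bracket -> illegal
(1,4): no bracket -> illegal
(1,5): flips 1 -> legal
(1,7): flips 1 -> legal
(2,3): flips 1 -> legal
(2,4): flips 1 -> legal
(2,7): flips 1 -> legal
(3,2): no bracket -> illegal
(3,7): flips 1 -> legal
(4,2): flips 1 -> legal
(4,6): no bracket -> illegal
(4,7): no bracket -> illegal
(5,2): no bracket -> illegal
(5,4): no bracket -> illegal
(6,2): flips 1 -> legal
(6,3): flips 2 -> legal
(6,4): no bracket -> illegal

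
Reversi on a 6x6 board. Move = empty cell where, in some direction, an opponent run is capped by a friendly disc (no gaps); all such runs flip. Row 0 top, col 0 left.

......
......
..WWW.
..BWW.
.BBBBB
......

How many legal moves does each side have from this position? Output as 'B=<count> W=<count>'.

Answer: B=7 W=7

Derivation:
-- B to move --
(1,1): flips 2 -> legal
(1,2): flips 3 -> legal
(1,3): flips 2 -> legal
(1,4): flips 3 -> legal
(1,5): flips 2 -> legal
(2,1): no bracket -> illegal
(2,5): flips 1 -> legal
(3,1): no bracket -> illegal
(3,5): flips 2 -> legal
B mobility = 7
-- W to move --
(2,1): no bracket -> illegal
(3,0): no bracket -> illegal
(3,1): flips 1 -> legal
(3,5): no bracket -> illegal
(4,0): no bracket -> illegal
(5,0): flips 2 -> legal
(5,1): flips 1 -> legal
(5,2): flips 3 -> legal
(5,3): flips 1 -> legal
(5,4): flips 1 -> legal
(5,5): flips 1 -> legal
W mobility = 7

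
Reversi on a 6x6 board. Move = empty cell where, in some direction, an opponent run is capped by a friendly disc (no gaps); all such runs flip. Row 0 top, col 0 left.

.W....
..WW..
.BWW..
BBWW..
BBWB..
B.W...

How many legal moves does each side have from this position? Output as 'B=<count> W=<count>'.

-- B to move --
(0,0): no bracket -> illegal
(0,2): no bracket -> illegal
(0,3): flips 4 -> legal
(0,4): flips 2 -> legal
(1,0): no bracket -> illegal
(1,1): no bracket -> illegal
(1,4): flips 2 -> legal
(2,4): flips 2 -> legal
(3,4): flips 2 -> legal
(4,4): no bracket -> illegal
(5,1): no bracket -> illegal
(5,3): flips 1 -> legal
B mobility = 6
-- W to move --
(1,0): flips 1 -> legal
(1,1): no bracket -> illegal
(2,0): flips 2 -> legal
(3,4): flips 1 -> legal
(4,4): flips 1 -> legal
(5,1): no bracket -> illegal
(5,3): flips 1 -> legal
(5,4): flips 1 -> legal
W mobility = 6

Answer: B=6 W=6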